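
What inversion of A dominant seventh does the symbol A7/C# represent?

first inversion

A7/C# means A dominant seventh with C# in the bass. C# is the third of A dominant seventh (A–C#–E–G), so this is first inversion.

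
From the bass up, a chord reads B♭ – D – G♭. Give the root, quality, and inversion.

Gb augmented, first inversion

The distinct note names are Bb, D, Gb. Stacked in thirds they read Gb–Bb–D, which is an augmented triad on Gb.
With the third (Bb) in the bass, the chord is in first inversion (figured bass 6).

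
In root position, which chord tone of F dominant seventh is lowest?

In root position the root is lowest. For F dominant seventh (F–A–C–Eb) that is F.

F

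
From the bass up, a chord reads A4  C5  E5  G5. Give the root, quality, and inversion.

The pitch classes A, C, E, G arrange in thirds as A–C–E–G: an A minor seventh chord.
The lowest note is A, the root of the chord, so this is root position (figured bass 7).

A minor seventh, root position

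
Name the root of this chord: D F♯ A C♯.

The distinct letter names are D, F#, A, C#. Arranged as a stack of thirds they read D–F#–A–C#, so D is the root (a D major seventh chord).

D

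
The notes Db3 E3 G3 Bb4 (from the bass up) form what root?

E

The distinct letter names are Db, E, G, Bb. Arranged as a stack of thirds they read E–G–Bb–Db, so E is the root (an E diminished seventh chord).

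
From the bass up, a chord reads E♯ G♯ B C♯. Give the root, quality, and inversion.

C# dominant seventh, first inversion

The pitch classes E#, G#, B, C# arrange in thirds as C#–E#–G#–B: a C# dominant seventh chord.
The lowest note is E#, the third of the chord, so this is first inversion (figured bass 6/5).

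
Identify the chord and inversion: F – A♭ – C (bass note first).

F minor, root position

The distinct note names are F, Ab, C. Stacked in thirds they read F–Ab–C, which is a minor triad on F.
The lowest note is F, the root of the chord, so this is root position (figured bass 5/3).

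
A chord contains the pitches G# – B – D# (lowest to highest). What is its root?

G#

G#, B, D# are the tones of a G# minor triad (G#–B–D#), making G# the root.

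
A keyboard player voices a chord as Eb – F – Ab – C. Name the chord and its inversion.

F minor seventh, third inversion

The distinct note names are Eb, F, Ab, C. Stacked in thirds they read F–Ab–C–Eb, which is a minor seventh chord on F.
Eb is the seventh of F minor seventh; seventh in the bass means third inversion (figured bass 4/2).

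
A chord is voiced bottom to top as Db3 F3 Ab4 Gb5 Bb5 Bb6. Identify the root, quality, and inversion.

Gb major ninth, second inversion

The pitch classes Db, F, Ab, Gb, Bb arrange in thirds as Gb–Bb–Db–F–Ab: a Gb major ninth chord.
Db is the fifth of Gb major ninth; fifth in the bass means second inversion.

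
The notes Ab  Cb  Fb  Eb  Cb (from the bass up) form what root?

Ab, Cb, Fb, Eb are the tones of an Fb major seventh chord (Fb–Ab–Cb–Eb), making Fb the root.

Fb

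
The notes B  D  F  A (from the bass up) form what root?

B

Reordering B, D, F, A into stacked thirds gives B–D–F–A; the bottom of that stack, B, is the root.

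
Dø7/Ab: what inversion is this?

second inversion

Dø7/Ab means D half-diminished seventh with Ab in the bass. Ab is the fifth of D half-diminished seventh (D–F–Ab–C), so this is second inversion.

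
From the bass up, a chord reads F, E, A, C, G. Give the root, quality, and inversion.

Reducing to letter names: F, E, A, C, G. These stack in thirds as F–A–C–E–G — an F major ninth chord.
With the root (F) in the bass, the chord is in root position.

F major ninth, root position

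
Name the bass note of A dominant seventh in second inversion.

The fifth of A dominant seventh (A–C#–E–G) is E; that is the bass in second inversion.

E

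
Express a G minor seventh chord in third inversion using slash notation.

Third inversion of G minor seventh has the seventh (F) in the bass. As a slash chord: Gm7/F.

Gm7/F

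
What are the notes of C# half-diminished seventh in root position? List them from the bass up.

The chord tones are C#–E–G–B. With the root (C#) lowest for root position: C#, E, G, B.

C#, E, G, B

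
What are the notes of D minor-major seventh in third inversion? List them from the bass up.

C#, D, F, A

Spelling D minor-major seventh: D–F–A–C#. In third inversion the seventh is bass, giving C#, D, F, A from the bottom.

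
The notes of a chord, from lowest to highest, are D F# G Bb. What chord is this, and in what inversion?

The pitch classes D, F#, G, Bb arrange in thirds as G–Bb–D–F#: a G minor-major seventh chord.
D is the fifth of G minor-major seventh; fifth in the bass means second inversion (figured bass 4/3).

G minor-major seventh, second inversion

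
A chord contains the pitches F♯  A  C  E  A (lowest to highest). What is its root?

F#, A, C, E are the tones of an F# half-diminished seventh chord (F#–A–C–E), making F# the root.

F#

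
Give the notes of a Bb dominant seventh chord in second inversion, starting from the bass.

The chord tones are Bb–D–F–Ab. With the fifth (F) lowest for second inversion: F, Ab, Bb, D.

F, Ab, Bb, D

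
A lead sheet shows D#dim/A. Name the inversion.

D#dim/A means D# diminished with A in the bass. A is the fifth of D# diminished (D#–F#–A), so this is second inversion.

second inversion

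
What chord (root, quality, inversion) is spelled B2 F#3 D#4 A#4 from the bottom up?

B major seventh, root position

The pitch classes B, F#, D#, A# arrange in thirds as B–D#–F#–A#: a B major seventh chord.
The lowest note is B, the root of the chord, so this is root position (figured bass 7).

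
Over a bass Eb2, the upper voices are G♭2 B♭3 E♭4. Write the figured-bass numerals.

The notes Eb, Gb, Bb stack in thirds as Eb–Gb–Bb — an Eb minor triad. The bass Eb is the root, so this is root position: figured 5/3.

5/3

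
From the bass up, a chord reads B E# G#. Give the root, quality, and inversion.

E# diminished, second inversion

The distinct note names are B, E#, G#. Stacked in thirds they read E#–G#–B, which is a diminished triad on E#.
With the fifth (B) in the bass, the chord is in second inversion (figured bass 6/4).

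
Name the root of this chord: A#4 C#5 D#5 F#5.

D#

Reordering A#, C#, D#, F# into stacked thirds gives D#–F#–A#–C#; the bottom of that stack, D#, is the root.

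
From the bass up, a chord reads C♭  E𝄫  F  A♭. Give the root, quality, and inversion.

The distinct note names are Cb, Ebb, F, Ab. Stacked in thirds they read F–Ab–Cb–Ebb, which is a diminished seventh chord on F.
The lowest note is Cb, the fifth of the chord, so this is second inversion (figured bass 4/3).

F diminished seventh, second inversion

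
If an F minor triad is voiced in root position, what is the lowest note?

F

F minor is F–Ab–C. Root position places the root in the bass: F.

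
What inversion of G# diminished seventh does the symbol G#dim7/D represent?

second inversion

G#dim7/D means G# diminished seventh with D in the bass. D is the fifth of G# diminished seventh (G#–B–D–F), so this is second inversion.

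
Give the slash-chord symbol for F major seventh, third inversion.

Fmaj7/E

Third inversion of F major seventh has the seventh (E) in the bass. As a slash chord: Fmaj7/E.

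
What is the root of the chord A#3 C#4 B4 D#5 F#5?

A#, C#, B, D#, F# are the tones of a B major ninth chord (B–D#–F#–A#–C#), making B the root.

B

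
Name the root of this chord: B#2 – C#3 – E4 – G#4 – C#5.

C#

B#, C#, E, G# are the tones of a C# minor-major seventh chord (C#–E–G#–B#), making C# the root.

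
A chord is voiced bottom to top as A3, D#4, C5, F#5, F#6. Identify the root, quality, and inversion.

D# diminished seventh, second inversion

The distinct note names are A, D#, C, F#. Stacked in thirds they read D#–F#–A–C, which is a diminished seventh chord on D#.
A is the fifth of D# diminished seventh; fifth in the bass means second inversion (figured bass 4/3).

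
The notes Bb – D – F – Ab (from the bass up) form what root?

Bb

The distinct letter names are Bb, D, F, Ab. Arranged as a stack of thirds they read Bb–D–F–Ab, so Bb is the root (a Bb dominant seventh chord).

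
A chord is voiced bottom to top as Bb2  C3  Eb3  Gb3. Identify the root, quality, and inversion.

C half-diminished seventh, third inversion

The pitch classes Bb, C, Eb, Gb arrange in thirds as C–Eb–Gb–Bb: a C half-diminished seventh chord.
Bb is the seventh of C half-diminished seventh; seventh in the bass means third inversion (figured bass 4/2).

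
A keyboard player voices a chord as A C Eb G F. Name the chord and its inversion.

The pitch classes A, C, Eb, G, F arrange in thirds as F–A–C–Eb–G: an F dominant ninth chord.
A is the third of F dominant ninth; third in the bass means first inversion.

F dominant ninth, first inversion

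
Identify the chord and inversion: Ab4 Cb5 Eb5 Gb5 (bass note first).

The distinct note names are Ab, Cb, Eb, Gb. Stacked in thirds they read Ab–Cb–Eb–Gb, which is a minor seventh chord on Ab.
The lowest note is Ab, the root of the chord, so this is root position (figured bass 7).

Ab minor seventh, root position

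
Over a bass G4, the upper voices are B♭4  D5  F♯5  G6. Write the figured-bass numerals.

7

The notes G, Bb, D, F# stack in thirds as G–Bb–D–F# — a G minor-major seventh chord. The bass G is the root, so this is root position: figured 7.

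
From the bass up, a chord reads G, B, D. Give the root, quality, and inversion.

Reducing to letter names: G, B, D. These stack in thirds as G–B–D — a G major triad.
G is the root of G major; root in the bass means root position (figured bass 5/3).

G major, root position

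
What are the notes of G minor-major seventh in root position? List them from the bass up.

G, Bb, D, F#

G minor-major seventh is G–Bb–D–F#. Root position puts the root (G) in the bass, with the remaining tones above: G, Bb, D, F#.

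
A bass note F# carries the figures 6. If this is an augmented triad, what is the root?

The figures 6 mean the third of the chord is in the bass. If F# is the third of an augmented triad, the root is D (chord tones D–F#–A#).

D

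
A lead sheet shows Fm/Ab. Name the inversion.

first inversion

Fm/Ab means F minor with Ab in the bass. Ab is the third of F minor (F–Ab–C), so this is first inversion.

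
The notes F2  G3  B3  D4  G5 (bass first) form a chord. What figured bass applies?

The notes F, G, B, D stack in thirds as G–B–D–F — a G dominant seventh chord. The bass F is the seventh, so this is third inversion: figured 4/2.

4/2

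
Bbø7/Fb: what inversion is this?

Bbø7/Fb means Bb half-diminished seventh with Fb in the bass. Fb is the fifth of Bb half-diminished seventh (Bb–Db–Fb–Ab), so this is second inversion.

second inversion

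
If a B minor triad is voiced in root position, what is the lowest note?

In root position the root is lowest. For B minor (B–D–F#) that is B.

B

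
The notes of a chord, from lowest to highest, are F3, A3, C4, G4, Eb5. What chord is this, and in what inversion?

F dominant ninth, root position

The pitch classes F, A, C, G, Eb arrange in thirds as F–A–C–Eb–G: an F dominant ninth chord.
The lowest note is F, the root of the chord, so this is root position.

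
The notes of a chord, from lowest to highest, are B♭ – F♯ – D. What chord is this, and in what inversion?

The pitch classes Bb, F#, D arrange in thirds as Bb–D–F#: a Bb augmented triad.
Bb is the root of Bb augmented; root in the bass means root position (figured bass 5/3).

Bb augmented, root position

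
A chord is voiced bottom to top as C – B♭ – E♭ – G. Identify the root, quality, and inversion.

Reducing to letter names: C, Bb, Eb, G. These stack in thirds as C–Eb–G–Bb — a C minor seventh chord.
The lowest note is C, the root of the chord, so this is root position (figured bass 7).

C minor seventh, root position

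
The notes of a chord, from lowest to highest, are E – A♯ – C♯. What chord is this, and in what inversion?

A# diminished, second inversion

The distinct note names are E, A#, C#. Stacked in thirds they read A#–C#–E, which is a diminished triad on A#.
The lowest note is E, the fifth of the chord, so this is second inversion (figured bass 6/4).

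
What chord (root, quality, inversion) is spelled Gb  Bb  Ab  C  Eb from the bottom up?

Ab dominant ninth, third inversion

The distinct note names are Gb, Bb, Ab, C, Eb. Stacked in thirds they read Ab–C–Eb–Gb–Bb, which is a dominant ninth chord on Ab.
Gb is the seventh of Ab dominant ninth; seventh in the bass means third inversion.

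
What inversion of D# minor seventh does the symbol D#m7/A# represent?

D#m7/A# means D# minor seventh with A# in the bass. A# is the fifth of D# minor seventh (D#–F#–A#–C#), so this is second inversion.

second inversion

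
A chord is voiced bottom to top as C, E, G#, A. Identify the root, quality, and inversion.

The distinct note names are C, E, G#, A. Stacked in thirds they read A–C–E–G#, which is a minor-major seventh chord on A.
With the third (C) in the bass, the chord is in first inversion (figured bass 6/5).

A minor-major seventh, first inversion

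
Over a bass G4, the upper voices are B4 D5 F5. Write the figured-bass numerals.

7

The notes G, B, D, F stack in thirds as G–B–D–F — a G dominant seventh chord. The bass G is the root, so this is root position: figured 7.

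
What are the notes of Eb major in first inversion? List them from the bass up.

G, Bb, Eb

Spelling Eb major: Eb–G–Bb. In first inversion the third is bass, giving G, Bb, Eb from the bottom.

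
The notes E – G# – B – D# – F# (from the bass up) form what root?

E

Reordering E, G#, B, D#, F# into stacked thirds gives E–G#–B–D#–F#; the bottom of that stack, E, is the root.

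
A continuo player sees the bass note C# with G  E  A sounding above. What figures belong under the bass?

6/5

The notes C#, G, E, A stack in thirds as A–C#–E–G — an A dominant seventh chord. The bass C# is the third, so this is first inversion: figured 6/5.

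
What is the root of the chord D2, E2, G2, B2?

E

Reordering D, E, G, B into stacked thirds gives E–G–B–D; the bottom of that stack, E, is the root.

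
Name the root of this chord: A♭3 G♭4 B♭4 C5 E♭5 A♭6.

Reordering Ab, Gb, Bb, C, Eb into stacked thirds gives Ab–C–Eb–Gb–Bb; the bottom of that stack, Ab, is the root.

Ab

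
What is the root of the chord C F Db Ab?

Db

The distinct letter names are C, F, Db, Ab. Arranged as a stack of thirds they read Db–F–Ab–C, so Db is the root (a Db major seventh chord).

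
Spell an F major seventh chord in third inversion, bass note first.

Spelling F major seventh: F–A–C–E. In third inversion the seventh is bass, giving E, F, A, C from the bottom.

E, F, A, C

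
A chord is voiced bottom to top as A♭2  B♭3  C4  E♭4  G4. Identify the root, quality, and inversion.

Reducing to letter names: Ab, Bb, C, Eb, G. These stack in thirds as Ab–C–Eb–G–Bb — an Ab major ninth chord.
Ab is the root of Ab major ninth; root in the bass means root position.

Ab major ninth, root position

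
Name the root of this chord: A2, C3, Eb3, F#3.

F#

The distinct letter names are A, C, Eb, F#. Arranged as a stack of thirds they read F#–A–C–Eb, so F# is the root (an F# diminished seventh chord).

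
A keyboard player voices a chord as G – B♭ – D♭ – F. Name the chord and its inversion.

G half-diminished seventh, root position

Reducing to letter names: G, Bb, Db, F. These stack in thirds as G–Bb–Db–F — a G half-diminished seventh chord.
With the root (G) in the bass, the chord is in root position (figured bass 7).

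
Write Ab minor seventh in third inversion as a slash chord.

Third inversion of Ab minor seventh has the seventh (Gb) in the bass. As a slash chord: Abm7/Gb.

Abm7/Gb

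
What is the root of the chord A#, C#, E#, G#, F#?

A#, C#, E#, G#, F# are the tones of an F# major ninth chord (F#–A#–C#–E#–G#), making F# the root.

F#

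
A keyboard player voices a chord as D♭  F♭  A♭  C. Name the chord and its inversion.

The distinct note names are Db, Fb, Ab, C. Stacked in thirds they read Db–Fb–Ab–C, which is a minor-major seventh chord on Db.
With the root (Db) in the bass, the chord is in root position (figured bass 7).

Db minor-major seventh, root position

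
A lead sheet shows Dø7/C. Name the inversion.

Dø7/C means D half-diminished seventh with C in the bass. C is the seventh of D half-diminished seventh (D–F–Ab–C), so this is third inversion.

third inversion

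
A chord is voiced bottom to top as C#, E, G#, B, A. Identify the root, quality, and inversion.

A major ninth, first inversion

The distinct note names are C#, E, G#, B, A. Stacked in thirds they read A–C#–E–G#–B, which is a major ninth chord on A.
The lowest note is C#, the third of the chord, so this is first inversion.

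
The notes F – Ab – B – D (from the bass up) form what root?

B

The distinct letter names are F, Ab, B, D. Arranged as a stack of thirds they read B–D–F–Ab, so B is the root (a B diminished seventh chord).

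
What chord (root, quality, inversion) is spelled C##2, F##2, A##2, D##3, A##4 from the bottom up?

The pitch classes C##, F##, A##, D## arrange in thirds as D##–F##–A##–C##: a D## minor seventh chord.
C## is the seventh of D## minor seventh; seventh in the bass means third inversion (figured bass 4/2).

D## minor seventh, third inversion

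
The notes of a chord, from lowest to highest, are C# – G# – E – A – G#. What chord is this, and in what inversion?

A major seventh, first inversion

The pitch classes C#, G#, E, A arrange in thirds as A–C#–E–G#: an A major seventh chord.
The lowest note is C#, the third of the chord, so this is first inversion (figured bass 6/5).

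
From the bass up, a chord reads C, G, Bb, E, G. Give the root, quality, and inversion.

The pitch classes C, G, Bb, E arrange in thirds as C–E–G–Bb: a C dominant seventh chord.
With the root (C) in the bass, the chord is in root position (figured bass 7).

C dominant seventh, root position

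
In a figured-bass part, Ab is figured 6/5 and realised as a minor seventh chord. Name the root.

The figures 6/5 mean the third of the chord is in the bass. If Ab is the third of a minor seventh chord, the root is F (chord tones F–Ab–C–Eb).

F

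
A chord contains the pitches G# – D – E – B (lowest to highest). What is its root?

The distinct letter names are G#, D, E, B. Arranged as a stack of thirds they read E–G#–B–D, so E is the root (an E dominant seventh chord).

E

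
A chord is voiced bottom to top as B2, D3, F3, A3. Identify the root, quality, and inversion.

The distinct note names are B, D, F, A. Stacked in thirds they read B–D–F–A, which is a half-diminished seventh chord on B.
B is the root of B half-diminished seventh; root in the bass means root position (figured bass 7).

B half-diminished seventh, root position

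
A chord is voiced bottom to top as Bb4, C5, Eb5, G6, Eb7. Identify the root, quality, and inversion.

C minor seventh, third inversion

The distinct note names are Bb, C, Eb, G. Stacked in thirds they read C–Eb–G–Bb, which is a minor seventh chord on C.
Bb is the seventh of C minor seventh; seventh in the bass means third inversion (figured bass 4/2).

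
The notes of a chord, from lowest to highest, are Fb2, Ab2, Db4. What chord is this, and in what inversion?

Reducing to letter names: Fb, Ab, Db. These stack in thirds as Db–Fb–Ab — a Db minor triad.
With the third (Fb) in the bass, the chord is in first inversion (figured bass 6).

Db minor, first inversion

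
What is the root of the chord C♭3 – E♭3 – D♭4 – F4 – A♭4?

Reordering Cb, Eb, Db, F, Ab into stacked thirds gives Db–F–Ab–Cb–Eb; the bottom of that stack, Db, is the root.

Db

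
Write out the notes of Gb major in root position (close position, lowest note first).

Gb major is Gb–Bb–Db. Root position puts the root (Gb) in the bass, with the remaining tones above: Gb, Bb, Db.

Gb, Bb, Db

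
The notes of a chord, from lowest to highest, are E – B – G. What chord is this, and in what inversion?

The pitch classes E, B, G arrange in thirds as E–G–B: an E minor triad.
With the root (E) in the bass, the chord is in root position (figured bass 5/3).

E minor, root position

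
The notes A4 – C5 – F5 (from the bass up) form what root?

F

Reordering A, C, F into stacked thirds gives F–A–C; the bottom of that stack, F, is the root.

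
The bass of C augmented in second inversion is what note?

G#

The fifth of C augmented (C–E–G#) is G#; that is the bass in second inversion.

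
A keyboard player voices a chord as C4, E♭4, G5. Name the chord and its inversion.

C minor, root position

The distinct note names are C, Eb, G. Stacked in thirds they read C–Eb–G, which is a minor triad on C.
The lowest note is C, the root of the chord, so this is root position (figured bass 5/3).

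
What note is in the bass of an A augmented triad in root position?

A

The root of A augmented (A–C#–E#) is A; that is the bass in root position.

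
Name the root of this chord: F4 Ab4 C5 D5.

D

Reordering F, Ab, C, D into stacked thirds gives D–F–Ab–C; the bottom of that stack, D, is the root.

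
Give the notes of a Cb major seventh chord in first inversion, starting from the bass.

Eb, Gb, Bb, Cb

Cb major seventh is Cb–Eb–Gb–Bb. First inversion puts the third (Eb) in the bass, with the remaining tones above: Eb, Gb, Bb, Cb.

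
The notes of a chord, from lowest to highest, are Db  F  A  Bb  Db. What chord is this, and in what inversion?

Bb minor-major seventh, first inversion

Reducing to letter names: Db, F, A, Bb. These stack in thirds as Bb–Db–F–A — a Bb minor-major seventh chord.
The lowest note is Db, the third of the chord, so this is first inversion (figured bass 6/5).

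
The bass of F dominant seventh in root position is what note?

F

F dominant seventh is F–A–C–Eb. Root position places the root in the bass: F.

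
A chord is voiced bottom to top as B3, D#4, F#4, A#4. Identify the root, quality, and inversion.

The pitch classes B, D#, F#, A# arrange in thirds as B–D#–F#–A#: a B major seventh chord.
B is the root of B major seventh; root in the bass means root position (figured bass 7).

B major seventh, root position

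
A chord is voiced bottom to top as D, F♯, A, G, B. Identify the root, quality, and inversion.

G major ninth, second inversion

Reducing to letter names: D, F#, A, G, B. These stack in thirds as G–B–D–F#–A — a G major ninth chord.
With the fifth (D) in the bass, the chord is in second inversion.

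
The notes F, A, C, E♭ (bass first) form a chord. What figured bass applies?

7

The notes F, A, C, Eb stack in thirds as F–A–C–Eb — an F dominant seventh chord. The bass F is the root, so this is root position: figured 7.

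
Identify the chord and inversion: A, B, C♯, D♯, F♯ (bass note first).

The distinct note names are A, B, C#, D#, F#. Stacked in thirds they read B–D#–F#–A–C#, which is a dominant ninth chord on B.
With the seventh (A) in the bass, the chord is in third inversion.

B dominant ninth, third inversion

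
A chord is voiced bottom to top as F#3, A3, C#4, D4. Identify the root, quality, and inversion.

The distinct note names are F#, A, C#, D. Stacked in thirds they read D–F#–A–C#, which is a major seventh chord on D.
F# is the third of D major seventh; third in the bass means first inversion (figured bass 6/5).

D major seventh, first inversion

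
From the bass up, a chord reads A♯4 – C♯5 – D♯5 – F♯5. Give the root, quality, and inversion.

D# minor seventh, second inversion

The distinct note names are A#, C#, D#, F#. Stacked in thirds they read D#–F#–A#–C#, which is a minor seventh chord on D#.
With the fifth (A#) in the bass, the chord is in second inversion (figured bass 4/3).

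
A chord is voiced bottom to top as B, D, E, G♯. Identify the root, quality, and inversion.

E dominant seventh, second inversion

The pitch classes B, D, E, G# arrange in thirds as E–G#–B–D: an E dominant seventh chord.
The lowest note is B, the fifth of the chord, so this is second inversion (figured bass 4/3).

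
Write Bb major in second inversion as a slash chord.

Second inversion of Bb major has the fifth (F) in the bass. As a slash chord: Bbmaj/F.

Bbmaj/F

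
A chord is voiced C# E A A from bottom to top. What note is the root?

A

Reordering C#, E, A into stacked thirds gives A–C#–E; the bottom of that stack, A, is the root.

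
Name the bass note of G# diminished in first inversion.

In first inversion the third is lowest. For G# diminished (G#–B–D) that is B.

B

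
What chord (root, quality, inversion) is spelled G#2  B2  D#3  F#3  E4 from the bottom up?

The pitch classes G#, B, D#, F#, E arrange in thirds as E–G#–B–D#–F#: an E major ninth chord.
G# is the third of E major ninth; third in the bass means first inversion.

E major ninth, first inversion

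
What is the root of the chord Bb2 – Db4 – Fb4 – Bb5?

Bb, Db, Fb are the tones of a Bb diminished triad (Bb–Db–Fb), making Bb the root.

Bb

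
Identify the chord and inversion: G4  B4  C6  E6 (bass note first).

The distinct note names are G, B, C, E. Stacked in thirds they read C–E–G–B, which is a major seventh chord on C.
The lowest note is G, the fifth of the chord, so this is second inversion (figured bass 4/3).

C major seventh, second inversion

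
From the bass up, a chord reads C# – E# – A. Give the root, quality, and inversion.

The distinct note names are C#, E#, A. Stacked in thirds they read A–C#–E#, which is an augmented triad on A.
With the third (C#) in the bass, the chord is in first inversion (figured bass 6).

A augmented, first inversion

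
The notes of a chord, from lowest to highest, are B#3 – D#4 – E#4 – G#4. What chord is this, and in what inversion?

The distinct note names are B#, D#, E#, G#. Stacked in thirds they read E#–G#–B#–D#, which is a minor seventh chord on E#.
With the fifth (B#) in the bass, the chord is in second inversion (figured bass 4/3).

E# minor seventh, second inversion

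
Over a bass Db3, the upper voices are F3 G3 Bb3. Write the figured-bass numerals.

4/3

The notes Db, F, G, Bb stack in thirds as G–Bb–Db–F — a G half-diminished seventh chord. The bass Db is the fifth, so this is second inversion: figured 4/3.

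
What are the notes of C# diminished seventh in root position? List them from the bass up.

C#, E, G, Bb

Spelling C# diminished seventh: C#–E–G–Bb. In root position the root is bass, giving C#, E, G, Bb from the bottom.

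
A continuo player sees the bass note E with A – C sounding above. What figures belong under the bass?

6/4

The notes E, A, C stack in thirds as A–C–E — an A minor triad. The bass E is the fifth, so this is second inversion: figured 6/4.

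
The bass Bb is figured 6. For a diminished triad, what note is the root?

The figures 6 mean the third of the chord is in the bass. If Bb is the third of a diminished triad, the root is G (chord tones G–Bb–Db).

G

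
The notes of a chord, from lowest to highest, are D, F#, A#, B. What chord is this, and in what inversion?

B minor-major seventh, first inversion

The pitch classes D, F#, A#, B arrange in thirds as B–D–F#–A#: a B minor-major seventh chord.
The lowest note is D, the third of the chord, so this is first inversion (figured bass 6/5).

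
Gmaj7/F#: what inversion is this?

Gmaj7/F# means G major seventh with F# in the bass. F# is the seventh of G major seventh (G–B–D–F#), so this is third inversion.

third inversion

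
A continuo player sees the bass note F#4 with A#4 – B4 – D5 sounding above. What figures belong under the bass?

The notes F#, A#, B, D stack in thirds as B–D–F#–A# — a B minor-major seventh chord. The bass F# is the fifth, so this is second inversion: figured 4/3.

4/3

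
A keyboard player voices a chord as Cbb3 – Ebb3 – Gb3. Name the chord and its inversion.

Cbb augmented, root position

The distinct note names are Cbb, Ebb, Gb. Stacked in thirds they read Cbb–Ebb–Gb, which is an augmented triad on Cbb.
Cbb is the root of Cbb augmented; root in the bass means root position (figured bass 5/3).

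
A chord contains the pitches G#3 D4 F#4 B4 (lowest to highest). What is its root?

G#

Reordering G#, D, F#, B into stacked thirds gives G#–B–D–F#; the bottom of that stack, G#, is the root.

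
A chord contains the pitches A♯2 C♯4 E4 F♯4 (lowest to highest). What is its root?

F#

Reordering A#, C#, E, F# into stacked thirds gives F#–A#–C#–E; the bottom of that stack, F#, is the root.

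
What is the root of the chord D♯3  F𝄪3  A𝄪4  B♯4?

B#

Reordering D#, F##, A##, B# into stacked thirds gives B#–D#–F##–A##; the bottom of that stack, B#, is the root.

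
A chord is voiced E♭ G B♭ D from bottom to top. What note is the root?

Eb

The distinct letter names are Eb, G, Bb, D. Arranged as a stack of thirds they read Eb–G–Bb–D, so Eb is the root (an Eb major seventh chord).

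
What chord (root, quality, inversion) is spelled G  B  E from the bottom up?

Reducing to letter names: G, B, E. These stack in thirds as E–G–B — an E minor triad.
With the third (G) in the bass, the chord is in first inversion (figured bass 6).

E minor, first inversion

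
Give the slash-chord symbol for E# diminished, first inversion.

First inversion of E# diminished has the third (G#) in the bass. As a slash chord: E#dim/G#.

E#dim/G#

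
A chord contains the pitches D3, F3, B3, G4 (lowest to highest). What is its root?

D, F, B, G are the tones of a G dominant seventh chord (G–B–D–F), making G the root.

G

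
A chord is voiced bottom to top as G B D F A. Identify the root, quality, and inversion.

The pitch classes G, B, D, F, A arrange in thirds as G–B–D–F–A: a G dominant ninth chord.
With the root (G) in the bass, the chord is in root position.

G dominant ninth, root position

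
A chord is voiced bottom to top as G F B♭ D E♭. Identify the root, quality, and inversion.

The distinct note names are G, F, Bb, D, Eb. Stacked in thirds they read Eb–G–Bb–D–F, which is a major ninth chord on Eb.
With the third (G) in the bass, the chord is in first inversion.

Eb major ninth, first inversion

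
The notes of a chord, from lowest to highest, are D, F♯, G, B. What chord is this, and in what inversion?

G major seventh, second inversion

The pitch classes D, F#, G, B arrange in thirds as G–B–D–F#: a G major seventh chord.
The lowest note is D, the fifth of the chord, so this is second inversion (figured bass 4/3).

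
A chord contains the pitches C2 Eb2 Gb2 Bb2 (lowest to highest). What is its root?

C

The distinct letter names are C, Eb, Gb, Bb. Arranged as a stack of thirds they read C–Eb–Gb–Bb, so C is the root (a C half-diminished seventh chord).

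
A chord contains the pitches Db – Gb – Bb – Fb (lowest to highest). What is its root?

Reordering Db, Gb, Bb, Fb into stacked thirds gives Gb–Bb–Db–Fb; the bottom of that stack, Gb, is the root.

Gb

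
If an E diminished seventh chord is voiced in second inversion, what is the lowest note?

Bb

The fifth of E diminished seventh (E–G–Bb–Db) is Bb; that is the bass in second inversion.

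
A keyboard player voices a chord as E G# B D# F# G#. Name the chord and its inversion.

Reducing to letter names: E, G#, B, D#, F#. These stack in thirds as E–G#–B–D#–F# — an E major ninth chord.
E is the root of E major ninth; root in the bass means root position.

E major ninth, root position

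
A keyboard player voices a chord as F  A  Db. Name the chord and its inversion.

Db augmented, first inversion

The pitch classes F, A, Db arrange in thirds as Db–F–A: a Db augmented triad.
F is the third of Db augmented; third in the bass means first inversion (figured bass 6).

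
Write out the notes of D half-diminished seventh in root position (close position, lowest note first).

D, F, Ab, C

D half-diminished seventh is D–F–Ab–C. Root position puts the root (D) in the bass, with the remaining tones above: D, F, Ab, C.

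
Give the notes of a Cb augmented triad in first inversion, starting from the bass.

The chord tones are Cb–Eb–G. With the third (Eb) lowest for first inversion: Eb, G, Cb.

Eb, G, Cb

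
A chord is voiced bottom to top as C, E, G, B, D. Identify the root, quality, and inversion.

Reducing to letter names: C, E, G, B, D. These stack in thirds as C–E–G–B–D — a C major ninth chord.
C is the root of C major ninth; root in the bass means root position.

C major ninth, root position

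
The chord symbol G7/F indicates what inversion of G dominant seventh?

third inversion

G7/F means G dominant seventh with F in the bass. F is the seventh of G dominant seventh (G–B–D–F), so this is third inversion.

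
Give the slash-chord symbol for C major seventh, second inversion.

Cmaj7/G

Second inversion of C major seventh has the fifth (G) in the bass. As a slash chord: Cmaj7/G.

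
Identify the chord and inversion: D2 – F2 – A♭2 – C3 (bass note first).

D half-diminished seventh, root position

The pitch classes D, F, Ab, C arrange in thirds as D–F–Ab–C: a D half-diminished seventh chord.
The lowest note is D, the root of the chord, so this is root position (figured bass 7).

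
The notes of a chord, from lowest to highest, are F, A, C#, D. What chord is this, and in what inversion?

D minor-major seventh, first inversion

Reducing to letter names: F, A, C#, D. These stack in thirds as D–F–A–C# — a D minor-major seventh chord.
With the third (F) in the bass, the chord is in first inversion (figured bass 6/5).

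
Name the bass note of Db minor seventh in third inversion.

Cb

In third inversion the seventh is lowest. For Db minor seventh (Db–Fb–Ab–Cb) that is Cb.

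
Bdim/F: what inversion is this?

Bdim/F means B diminished with F in the bass. F is the fifth of B diminished (B–D–F), so this is second inversion.

second inversion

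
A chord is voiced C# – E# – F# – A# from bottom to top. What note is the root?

F#

Reordering C#, E#, F#, A# into stacked thirds gives F#–A#–C#–E#; the bottom of that stack, F#, is the root.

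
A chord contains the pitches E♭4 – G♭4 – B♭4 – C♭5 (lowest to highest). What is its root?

Cb

Reordering Eb, Gb, Bb, Cb into stacked thirds gives Cb–Eb–Gb–Bb; the bottom of that stack, Cb, is the root.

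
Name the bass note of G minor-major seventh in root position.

G

In root position the root is lowest. For G minor-major seventh (G–Bb–D–F#) that is G.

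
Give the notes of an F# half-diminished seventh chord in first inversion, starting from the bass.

Spelling F# half-diminished seventh: F#–A–C–E. In first inversion the third is bass, giving A, C, E, F# from the bottom.

A, C, E, F#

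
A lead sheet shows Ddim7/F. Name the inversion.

first inversion

Ddim7/F means D diminished seventh with F in the bass. F is the third of D diminished seventh (D–F–Ab–Cb), so this is first inversion.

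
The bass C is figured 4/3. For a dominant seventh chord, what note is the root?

The figures 4/3 mean the fifth of the chord is in the bass. If C is the fifth of a dominant seventh chord, the root is F (chord tones F–A–C–Eb).

F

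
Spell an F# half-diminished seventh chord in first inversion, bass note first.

The chord tones are F#–A–C–E. With the third (A) lowest for first inversion: A, C, E, F#.

A, C, E, F#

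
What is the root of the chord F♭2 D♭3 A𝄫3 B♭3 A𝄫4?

Fb, Db, Abb, Bb are the tones of a Bb diminished seventh chord (Bb–Db–Fb–Abb), making Bb the root.

Bb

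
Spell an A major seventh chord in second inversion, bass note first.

The chord tones are A–C#–E–G#. With the fifth (E) lowest for second inversion: E, G#, A, C#.

E, G#, A, C#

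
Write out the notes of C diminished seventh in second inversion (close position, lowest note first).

Gb, Bbb, C, Eb

C diminished seventh is C–Eb–Gb–Bbb. Second inversion puts the fifth (Gb) in the bass, with the remaining tones above: Gb, Bbb, C, Eb.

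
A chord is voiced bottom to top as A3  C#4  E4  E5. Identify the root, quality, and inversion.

A major, root position

Reducing to letter names: A, C#, E. These stack in thirds as A–C#–E — an A major triad.
A is the root of A major; root in the bass means root position (figured bass 5/3).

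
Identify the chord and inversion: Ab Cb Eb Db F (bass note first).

The pitch classes Ab, Cb, Eb, Db, F arrange in thirds as Db–F–Ab–Cb–Eb: a Db dominant ninth chord.
Ab is the fifth of Db dominant ninth; fifth in the bass means second inversion.

Db dominant ninth, second inversion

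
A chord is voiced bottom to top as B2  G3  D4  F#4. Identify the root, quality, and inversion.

G major seventh, first inversion

Reducing to letter names: B, G, D, F#. These stack in thirds as G–B–D–F# — a G major seventh chord.
The lowest note is B, the third of the chord, so this is first inversion (figured bass 6/5).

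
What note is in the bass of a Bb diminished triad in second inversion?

In second inversion the fifth is lowest. For Bb diminished (Bb–Db–Fb) that is Fb.

Fb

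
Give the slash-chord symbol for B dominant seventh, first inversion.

First inversion of B dominant seventh has the third (D#) in the bass. As a slash chord: B7/D#.

B7/D#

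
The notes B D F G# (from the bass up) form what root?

B, D, F, G# are the tones of a G# diminished seventh chord (G#–B–D–F), making G# the root.

G#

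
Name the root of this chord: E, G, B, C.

C

The distinct letter names are E, G, B, C. Arranged as a stack of thirds they read C–E–G–B, so C is the root (a C major seventh chord).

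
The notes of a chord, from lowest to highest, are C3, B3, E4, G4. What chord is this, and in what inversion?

The pitch classes C, B, E, G arrange in thirds as C–E–G–B: a C major seventh chord.
With the root (C) in the bass, the chord is in root position (figured bass 7).

C major seventh, root position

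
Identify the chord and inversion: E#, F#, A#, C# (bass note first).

The pitch classes E#, F#, A#, C# arrange in thirds as F#–A#–C#–E#: an F# major seventh chord.
The lowest note is E#, the seventh of the chord, so this is third inversion (figured bass 4/2).

F# major seventh, third inversion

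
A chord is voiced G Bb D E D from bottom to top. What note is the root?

The distinct letter names are G, Bb, D, E. Arranged as a stack of thirds they read E–G–Bb–D, so E is the root (an E half-diminished seventh chord).

E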